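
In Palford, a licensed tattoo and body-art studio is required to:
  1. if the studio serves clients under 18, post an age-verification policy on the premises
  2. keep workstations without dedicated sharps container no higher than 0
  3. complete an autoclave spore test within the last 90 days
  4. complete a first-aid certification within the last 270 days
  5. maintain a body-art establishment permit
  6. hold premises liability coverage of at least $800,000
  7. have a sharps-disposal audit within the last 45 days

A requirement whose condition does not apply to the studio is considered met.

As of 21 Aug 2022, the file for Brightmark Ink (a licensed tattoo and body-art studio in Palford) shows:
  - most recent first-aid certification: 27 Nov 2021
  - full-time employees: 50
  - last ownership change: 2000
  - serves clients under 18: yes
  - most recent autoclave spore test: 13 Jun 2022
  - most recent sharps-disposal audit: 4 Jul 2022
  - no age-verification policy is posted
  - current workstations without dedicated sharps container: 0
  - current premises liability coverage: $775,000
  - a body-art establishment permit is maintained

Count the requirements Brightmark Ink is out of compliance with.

1. condition 'serves clients under 18' holds; age-verification policy absent → not met
2. workstations without dedicated sharps container 0 ≤ 0 → met
3. autoclave spore test 69 days ago vs limit 90 → met
4. first-aid certification 267 days ago vs limit 270 → met
5. body-art establishment permit present → met
6. premises liability coverage $775,000 < $800,000 → not met
7. sharps-disposal audit 48 days ago vs limit 45 → not met
Not met: 3 of 7

3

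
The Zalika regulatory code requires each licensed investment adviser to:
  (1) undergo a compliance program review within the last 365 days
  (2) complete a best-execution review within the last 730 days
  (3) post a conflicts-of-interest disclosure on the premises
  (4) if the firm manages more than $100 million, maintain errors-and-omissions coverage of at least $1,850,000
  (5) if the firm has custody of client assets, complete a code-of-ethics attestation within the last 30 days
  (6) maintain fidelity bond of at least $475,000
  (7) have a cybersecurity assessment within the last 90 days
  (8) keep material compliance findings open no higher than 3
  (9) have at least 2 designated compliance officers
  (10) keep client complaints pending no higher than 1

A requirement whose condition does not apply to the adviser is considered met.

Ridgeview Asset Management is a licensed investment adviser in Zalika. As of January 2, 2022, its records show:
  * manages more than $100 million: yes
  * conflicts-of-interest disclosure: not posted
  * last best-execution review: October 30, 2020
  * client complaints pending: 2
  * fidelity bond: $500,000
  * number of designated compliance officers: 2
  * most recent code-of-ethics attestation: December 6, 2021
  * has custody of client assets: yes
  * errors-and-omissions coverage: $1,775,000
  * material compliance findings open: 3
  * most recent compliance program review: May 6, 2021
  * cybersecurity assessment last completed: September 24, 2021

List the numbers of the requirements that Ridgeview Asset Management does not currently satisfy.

1. compliance program review 241 days ago vs limit 365 → met
2. best-execution review 429 days ago vs limit 730 → met
3. conflicts-of-interest disclosure absent → not met
4. condition 'manages more than $100 million' holds; errors-and-omissions coverage $1,775,000 < $1,850,000 → not met
5. condition 'has custody of client assets' holds; code-of-ethics attestation 27 days ago vs limit 30 → met
6. fidelity bond $500,000 ≥ $475,000 → met
7. cybersecurity assessment 100 days ago vs limit 90 → not met
8. material compliance findings open 3 ≤ 3 → met
9. designated compliance officers 2 ≥ 2 → met
10. client complaints pending 2 > 1 → not met
Not met: 3, 4, 7, 10

3, 4, 7, 10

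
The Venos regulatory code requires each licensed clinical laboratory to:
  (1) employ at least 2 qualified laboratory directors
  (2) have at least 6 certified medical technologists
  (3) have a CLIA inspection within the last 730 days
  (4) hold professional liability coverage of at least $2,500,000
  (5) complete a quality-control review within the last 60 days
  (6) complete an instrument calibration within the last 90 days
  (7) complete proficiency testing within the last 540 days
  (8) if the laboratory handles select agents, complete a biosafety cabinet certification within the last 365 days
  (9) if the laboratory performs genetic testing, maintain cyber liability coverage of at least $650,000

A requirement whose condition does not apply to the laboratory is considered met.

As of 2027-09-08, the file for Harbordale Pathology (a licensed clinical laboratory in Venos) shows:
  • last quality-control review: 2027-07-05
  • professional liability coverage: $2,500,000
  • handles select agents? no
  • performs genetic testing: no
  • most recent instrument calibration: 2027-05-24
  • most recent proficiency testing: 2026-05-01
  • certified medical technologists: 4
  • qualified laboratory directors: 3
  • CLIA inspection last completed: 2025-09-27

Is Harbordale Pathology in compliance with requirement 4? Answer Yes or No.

4. professional liability coverage $2,500,000 ≥ $2,500,000 → met

Yes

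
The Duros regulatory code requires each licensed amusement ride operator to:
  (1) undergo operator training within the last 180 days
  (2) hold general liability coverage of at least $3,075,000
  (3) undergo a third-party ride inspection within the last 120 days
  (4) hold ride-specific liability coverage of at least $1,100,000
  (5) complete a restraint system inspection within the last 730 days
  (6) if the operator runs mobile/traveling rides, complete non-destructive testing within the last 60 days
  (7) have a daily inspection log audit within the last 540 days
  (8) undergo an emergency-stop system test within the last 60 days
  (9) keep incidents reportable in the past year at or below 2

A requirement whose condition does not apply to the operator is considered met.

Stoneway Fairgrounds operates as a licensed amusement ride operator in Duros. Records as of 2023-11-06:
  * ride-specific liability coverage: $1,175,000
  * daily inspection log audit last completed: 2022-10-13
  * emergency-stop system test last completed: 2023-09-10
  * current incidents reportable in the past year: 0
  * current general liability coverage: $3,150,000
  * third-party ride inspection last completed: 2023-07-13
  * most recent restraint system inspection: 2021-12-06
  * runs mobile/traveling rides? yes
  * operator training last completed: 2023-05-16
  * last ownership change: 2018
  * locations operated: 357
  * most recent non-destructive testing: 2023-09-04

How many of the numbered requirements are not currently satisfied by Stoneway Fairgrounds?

1

1. operator training 174 days ago vs limit 180 → met
2. general liability coverage $3,150,000 ≥ $3,075,000 → met
3. third-party ride inspection 116 days ago vs limit 120 → met
4. ride-specific liability coverage $1,175,000 ≥ $1,100,000 → met
5. restraint system inspection 700 days ago vs limit 730 → met
6. condition 'runs mobile/traveling rides' holds; non-destructive testing 63 days ago vs limit 60 → not met
7. daily inspection log audit 389 days ago vs limit 540 → met
8. emergency-stop system test 57 days ago vs limit 60 → met
9. incidents reportable in the past year 0 ≤ 2 → met
Not met: 1 of 9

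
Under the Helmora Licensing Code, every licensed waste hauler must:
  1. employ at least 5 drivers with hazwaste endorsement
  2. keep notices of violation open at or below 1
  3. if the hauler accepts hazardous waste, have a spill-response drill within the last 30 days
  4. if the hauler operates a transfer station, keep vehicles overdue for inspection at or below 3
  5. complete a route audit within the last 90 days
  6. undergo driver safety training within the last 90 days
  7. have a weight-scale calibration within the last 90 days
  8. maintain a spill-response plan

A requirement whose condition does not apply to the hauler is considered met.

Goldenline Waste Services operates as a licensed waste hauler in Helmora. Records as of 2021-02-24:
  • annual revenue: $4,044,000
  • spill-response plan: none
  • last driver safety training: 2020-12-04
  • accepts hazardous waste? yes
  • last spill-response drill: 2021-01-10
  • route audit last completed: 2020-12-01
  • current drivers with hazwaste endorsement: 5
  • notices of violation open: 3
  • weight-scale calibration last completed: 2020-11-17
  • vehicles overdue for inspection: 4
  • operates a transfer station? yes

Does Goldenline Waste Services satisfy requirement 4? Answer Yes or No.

No

4. condition 'operates a transfer station' holds; vehicles overdue for inspection 4 > 3 → not met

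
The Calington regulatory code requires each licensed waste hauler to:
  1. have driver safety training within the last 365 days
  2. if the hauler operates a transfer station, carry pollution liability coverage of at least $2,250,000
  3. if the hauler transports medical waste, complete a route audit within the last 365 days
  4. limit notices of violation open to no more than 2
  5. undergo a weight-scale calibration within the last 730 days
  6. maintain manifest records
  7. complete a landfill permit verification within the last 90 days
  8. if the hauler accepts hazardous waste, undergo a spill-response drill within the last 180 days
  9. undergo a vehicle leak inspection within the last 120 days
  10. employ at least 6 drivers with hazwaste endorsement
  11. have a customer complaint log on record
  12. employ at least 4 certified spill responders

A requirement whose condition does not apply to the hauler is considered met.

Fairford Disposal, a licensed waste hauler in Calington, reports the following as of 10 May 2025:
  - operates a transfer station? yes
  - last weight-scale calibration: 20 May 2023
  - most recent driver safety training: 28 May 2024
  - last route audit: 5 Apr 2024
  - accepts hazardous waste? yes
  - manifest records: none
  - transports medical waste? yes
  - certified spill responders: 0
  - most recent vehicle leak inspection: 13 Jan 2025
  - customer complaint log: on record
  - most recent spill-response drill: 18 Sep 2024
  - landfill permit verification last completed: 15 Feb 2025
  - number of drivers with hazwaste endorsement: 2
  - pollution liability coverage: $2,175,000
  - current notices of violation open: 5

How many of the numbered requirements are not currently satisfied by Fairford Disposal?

7

1. driver safety training 347 days ago vs limit 365 → met
2. condition 'operates a transfer station' holds; pollution liability coverage $2,175,000 < $2,250,000 → not met
3. condition 'transports medical waste' holds; route audit 400 days ago vs limit 365 → not met
4. notices of violation open 5 > 2 → not met
5. weight-scale calibration 721 days ago vs limit 730 → met
6. manifest records absent → not met
7. landfill permit verification 84 days ago vs limit 90 → met
8. condition 'accepts hazardous waste' holds; spill-response drill 234 days ago vs limit 180 → not met
9. vehicle leak inspection 117 days ago vs limit 120 → met
10. drivers with hazwaste endorsement 2 < 6 → not met
11. customer complaint log present → met
12. certified spill responders 0 < 4 → not met
Not met: 7 of 12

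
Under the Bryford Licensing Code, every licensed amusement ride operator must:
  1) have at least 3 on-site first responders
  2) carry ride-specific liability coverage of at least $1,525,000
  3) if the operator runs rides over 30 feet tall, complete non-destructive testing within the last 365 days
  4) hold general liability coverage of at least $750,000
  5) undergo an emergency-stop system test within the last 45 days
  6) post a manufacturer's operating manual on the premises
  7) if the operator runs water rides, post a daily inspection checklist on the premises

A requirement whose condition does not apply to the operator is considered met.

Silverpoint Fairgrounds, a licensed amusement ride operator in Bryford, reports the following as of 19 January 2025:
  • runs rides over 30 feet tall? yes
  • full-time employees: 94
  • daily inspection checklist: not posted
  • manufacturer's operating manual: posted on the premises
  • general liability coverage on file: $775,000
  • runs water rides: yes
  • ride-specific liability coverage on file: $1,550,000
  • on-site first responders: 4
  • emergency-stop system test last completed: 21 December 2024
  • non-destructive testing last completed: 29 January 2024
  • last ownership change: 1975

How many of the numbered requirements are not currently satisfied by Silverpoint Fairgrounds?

1

1. on-site first responders 4 ≥ 3 → met
2. ride-specific liability coverage $1,550,000 ≥ $1,525,000 → met
3. condition 'runs rides over 30 feet tall' holds; non-destructive testing 356 days ago vs limit 365 → met
4. general liability coverage $775,000 ≥ $750,000 → met
5. emergency-stop system test 29 days ago vs limit 45 → met
6. manufacturer's operating manual present → met
7. condition 'runs water rides' holds; daily inspection checklist absent → not met
Not met: 1 of 7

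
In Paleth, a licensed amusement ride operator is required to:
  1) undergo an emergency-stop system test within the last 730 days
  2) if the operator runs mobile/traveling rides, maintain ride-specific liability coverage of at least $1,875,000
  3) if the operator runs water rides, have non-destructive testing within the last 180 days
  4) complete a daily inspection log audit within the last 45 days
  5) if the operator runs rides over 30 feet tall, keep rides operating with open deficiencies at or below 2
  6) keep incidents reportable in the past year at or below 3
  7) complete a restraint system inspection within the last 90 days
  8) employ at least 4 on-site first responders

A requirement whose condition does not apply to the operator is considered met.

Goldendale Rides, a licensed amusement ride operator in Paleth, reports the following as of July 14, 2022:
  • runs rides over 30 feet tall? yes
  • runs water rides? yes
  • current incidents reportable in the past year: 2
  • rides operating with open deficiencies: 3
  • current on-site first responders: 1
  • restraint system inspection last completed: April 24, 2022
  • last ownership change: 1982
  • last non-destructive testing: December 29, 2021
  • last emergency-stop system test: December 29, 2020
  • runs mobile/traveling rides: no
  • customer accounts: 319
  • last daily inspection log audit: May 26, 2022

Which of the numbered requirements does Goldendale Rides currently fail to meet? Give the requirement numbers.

3, 4, 5, 8

1. emergency-stop system test 562 days ago vs limit 730 → met
2. condition 'runs mobile/traveling rides' does not hold → requirement n/a → met
3. condition 'runs water rides' holds; non-destructive testing 197 days ago vs limit 180 → not met
4. daily inspection log audit 49 days ago vs limit 45 → not met
5. condition 'runs rides over 30 feet tall' holds; rides operating with open deficiencies 3 > 2 → not met
6. incidents reportable in the past year 2 ≤ 3 → met
7. restraint system inspection 81 days ago vs limit 90 → met
8. on-site first responders 1 < 4 → not met
Not met: 3, 4, 5, 8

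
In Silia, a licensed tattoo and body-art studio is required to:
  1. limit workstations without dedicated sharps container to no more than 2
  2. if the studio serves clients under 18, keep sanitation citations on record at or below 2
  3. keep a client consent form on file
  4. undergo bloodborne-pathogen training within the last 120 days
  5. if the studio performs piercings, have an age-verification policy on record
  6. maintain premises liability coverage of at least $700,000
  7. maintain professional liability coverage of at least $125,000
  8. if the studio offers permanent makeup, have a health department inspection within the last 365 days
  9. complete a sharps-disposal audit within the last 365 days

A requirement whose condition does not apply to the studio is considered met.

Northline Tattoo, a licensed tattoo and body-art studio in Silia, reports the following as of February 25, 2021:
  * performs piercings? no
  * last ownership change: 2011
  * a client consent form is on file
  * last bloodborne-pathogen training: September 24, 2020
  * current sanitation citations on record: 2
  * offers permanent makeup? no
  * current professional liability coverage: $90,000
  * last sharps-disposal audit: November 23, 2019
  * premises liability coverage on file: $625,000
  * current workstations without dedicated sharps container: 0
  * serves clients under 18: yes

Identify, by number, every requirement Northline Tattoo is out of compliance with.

1. workstations without dedicated sharps container 0 ≤ 2 → met
2. condition 'serves clients under 18' holds; sanitation citations on record 2 ≤ 2 → met
3. client consent form present → met
4. bloodborne-pathogen training 154 days ago vs limit 120 → not met
5. condition 'performs piercings' does not hold → requirement n/a → met
6. premises liability coverage $625,000 < $700,000 → not met
7. professional liability coverage $90,000 < $125,000 → not met
8. condition 'offers permanent makeup' does not hold → requirement n/a → met
9. sharps-disposal audit 460 days ago vs limit 365 → not met
Not met: 4, 6, 7, 9

4, 6, 7, 9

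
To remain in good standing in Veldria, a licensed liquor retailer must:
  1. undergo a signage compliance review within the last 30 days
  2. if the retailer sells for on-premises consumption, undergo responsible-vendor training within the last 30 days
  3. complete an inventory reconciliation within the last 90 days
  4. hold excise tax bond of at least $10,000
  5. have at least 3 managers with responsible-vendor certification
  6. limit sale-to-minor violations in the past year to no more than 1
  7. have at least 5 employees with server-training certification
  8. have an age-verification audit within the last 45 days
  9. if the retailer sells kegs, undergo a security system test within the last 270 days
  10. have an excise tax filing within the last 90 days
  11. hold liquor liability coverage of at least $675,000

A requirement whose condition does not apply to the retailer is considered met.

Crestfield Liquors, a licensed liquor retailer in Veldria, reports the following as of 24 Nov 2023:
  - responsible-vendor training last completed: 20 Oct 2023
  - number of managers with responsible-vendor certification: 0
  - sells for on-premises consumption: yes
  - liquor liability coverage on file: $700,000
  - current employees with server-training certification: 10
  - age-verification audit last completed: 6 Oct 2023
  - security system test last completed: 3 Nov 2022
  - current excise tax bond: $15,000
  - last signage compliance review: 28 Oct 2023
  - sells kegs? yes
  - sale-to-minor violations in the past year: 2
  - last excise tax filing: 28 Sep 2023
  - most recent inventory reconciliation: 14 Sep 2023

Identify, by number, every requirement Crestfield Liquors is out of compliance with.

2, 5, 6, 8, 9

1. signage compliance review 27 days ago vs limit 30 → met
2. condition 'sells for on-premises consumption' holds; responsible-vendor training 35 days ago vs limit 30 → not met
3. inventory reconciliation 71 days ago vs limit 90 → met
4. excise tax bond $15,000 ≥ $10,000 → met
5. managers with responsible-vendor certification 0 < 3 → not met
6. sale-to-minor violations in the past year 2 > 1 → not met
7. employees with server-training certification 10 ≥ 5 → met
8. age-verification audit 49 days ago vs limit 45 → not met
9. condition 'sells kegs' holds; security system test 386 days ago vs limit 270 → not met
10. excise tax filing 57 days ago vs limit 90 → met
11. liquor liability coverage $700,000 ≥ $675,000 → met
Not met: 2, 5, 6, 8, 9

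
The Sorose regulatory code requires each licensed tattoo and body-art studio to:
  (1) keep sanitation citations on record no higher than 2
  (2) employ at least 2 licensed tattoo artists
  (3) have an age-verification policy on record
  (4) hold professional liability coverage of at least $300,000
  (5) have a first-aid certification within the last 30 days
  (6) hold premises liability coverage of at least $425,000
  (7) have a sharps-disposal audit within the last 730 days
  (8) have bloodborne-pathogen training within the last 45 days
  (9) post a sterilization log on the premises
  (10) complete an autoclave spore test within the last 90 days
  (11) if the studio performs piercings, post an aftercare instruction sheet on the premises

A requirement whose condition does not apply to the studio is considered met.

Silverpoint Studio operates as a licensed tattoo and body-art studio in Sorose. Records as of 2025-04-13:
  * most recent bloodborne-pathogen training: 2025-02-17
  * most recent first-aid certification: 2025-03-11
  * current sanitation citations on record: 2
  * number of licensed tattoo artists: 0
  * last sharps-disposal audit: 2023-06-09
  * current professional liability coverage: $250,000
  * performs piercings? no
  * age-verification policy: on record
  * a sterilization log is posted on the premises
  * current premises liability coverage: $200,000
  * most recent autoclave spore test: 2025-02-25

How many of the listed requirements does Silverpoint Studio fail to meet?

5

1. sanitation citations on record 2 ≤ 2 → met
2. licensed tattoo artists 0 < 2 → not met
3. age-verification policy present → met
4. professional liability coverage $250,000 < $300,000 → not met
5. first-aid certification 33 days ago vs limit 30 → not met
6. premises liability coverage $200,000 < $425,000 → not met
7. sharps-disposal audit 674 days ago vs limit 730 → met
8. bloodborne-pathogen training 55 days ago vs limit 45 → not met
9. sterilization log present → met
10. autoclave spore test 47 days ago vs limit 90 → met
11. condition 'performs piercings' does not hold → requirement n/a → met
Not met: 5 of 11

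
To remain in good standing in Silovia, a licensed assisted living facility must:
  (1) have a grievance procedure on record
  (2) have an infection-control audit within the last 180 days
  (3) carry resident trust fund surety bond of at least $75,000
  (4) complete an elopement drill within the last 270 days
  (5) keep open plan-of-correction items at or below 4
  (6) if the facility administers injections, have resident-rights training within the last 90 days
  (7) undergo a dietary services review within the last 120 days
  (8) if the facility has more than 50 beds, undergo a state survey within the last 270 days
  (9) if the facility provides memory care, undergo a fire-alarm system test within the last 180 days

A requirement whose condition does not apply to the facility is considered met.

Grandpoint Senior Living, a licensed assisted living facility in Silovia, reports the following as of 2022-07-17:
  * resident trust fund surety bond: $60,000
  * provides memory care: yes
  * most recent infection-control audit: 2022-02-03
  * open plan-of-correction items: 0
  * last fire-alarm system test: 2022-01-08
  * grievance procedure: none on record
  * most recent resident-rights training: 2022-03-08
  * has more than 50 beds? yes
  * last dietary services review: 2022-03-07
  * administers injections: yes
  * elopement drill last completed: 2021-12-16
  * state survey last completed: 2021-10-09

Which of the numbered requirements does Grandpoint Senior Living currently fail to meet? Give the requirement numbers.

1. grievance procedure absent → not met
2. infection-control audit 164 days ago vs limit 180 → met
3. resident trust fund surety bond $60,000 < $75,000 → not met
4. elopement drill 213 days ago vs limit 270 → met
5. open plan-of-correction items 0 ≤ 4 → met
6. condition 'administers injections' holds; resident-rights training 131 days ago vs limit 90 → not met
7. dietary services review 132 days ago vs limit 120 → not met
8. condition 'has more than 50 beds' holds; state survey 281 days ago vs limit 270 → not met
9. condition 'provides memory care' holds; fire-alarm system test 190 days ago vs limit 180 → not met
Not met: 1, 3, 6, 7, 8, 9

1, 3, 6, 7, 8, 9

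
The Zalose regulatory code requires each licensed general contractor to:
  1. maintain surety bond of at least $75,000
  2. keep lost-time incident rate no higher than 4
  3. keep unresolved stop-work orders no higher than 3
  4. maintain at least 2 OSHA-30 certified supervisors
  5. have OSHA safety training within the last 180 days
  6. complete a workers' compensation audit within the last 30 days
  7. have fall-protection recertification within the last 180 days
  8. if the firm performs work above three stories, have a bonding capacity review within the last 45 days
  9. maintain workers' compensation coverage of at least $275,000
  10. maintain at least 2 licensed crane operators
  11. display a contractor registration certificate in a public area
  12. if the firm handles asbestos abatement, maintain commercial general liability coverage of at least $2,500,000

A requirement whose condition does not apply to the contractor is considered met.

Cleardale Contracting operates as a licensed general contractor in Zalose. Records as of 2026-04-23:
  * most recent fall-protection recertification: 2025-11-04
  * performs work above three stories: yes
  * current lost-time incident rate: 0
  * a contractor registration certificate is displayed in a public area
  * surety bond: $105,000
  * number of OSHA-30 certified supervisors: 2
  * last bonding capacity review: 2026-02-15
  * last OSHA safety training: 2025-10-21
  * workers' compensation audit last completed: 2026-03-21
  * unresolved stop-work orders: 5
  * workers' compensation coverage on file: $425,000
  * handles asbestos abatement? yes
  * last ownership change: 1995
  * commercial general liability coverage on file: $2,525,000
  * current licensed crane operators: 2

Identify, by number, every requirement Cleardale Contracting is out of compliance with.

1. surety bond $105,000 ≥ $75,000 → met
2. lost-time incident rate 0 ≤ 4 → met
3. unresolved stop-work orders 5 > 3 → not met
4. OSHA-30 certified supervisors 2 ≥ 2 → met
5. OSHA safety training 184 days ago vs limit 180 → not met
6. workers' compensation audit 33 days ago vs limit 30 → not met
7. fall-protection recertification 170 days ago vs limit 180 → met
8. condition 'performs work above three stories' holds; bonding capacity review 67 days ago vs limit 45 → not met
9. workers' compensation coverage $425,000 ≥ $275,000 → met
10. licensed crane operators 2 ≥ 2 → met
11. contractor registration certificate present → met
12. condition 'handles asbestos abatement' holds; commercial general liability coverage $2,525,000 ≥ $2,500,000 → met
Not met: 3, 5, 6, 8

3, 5, 6, 8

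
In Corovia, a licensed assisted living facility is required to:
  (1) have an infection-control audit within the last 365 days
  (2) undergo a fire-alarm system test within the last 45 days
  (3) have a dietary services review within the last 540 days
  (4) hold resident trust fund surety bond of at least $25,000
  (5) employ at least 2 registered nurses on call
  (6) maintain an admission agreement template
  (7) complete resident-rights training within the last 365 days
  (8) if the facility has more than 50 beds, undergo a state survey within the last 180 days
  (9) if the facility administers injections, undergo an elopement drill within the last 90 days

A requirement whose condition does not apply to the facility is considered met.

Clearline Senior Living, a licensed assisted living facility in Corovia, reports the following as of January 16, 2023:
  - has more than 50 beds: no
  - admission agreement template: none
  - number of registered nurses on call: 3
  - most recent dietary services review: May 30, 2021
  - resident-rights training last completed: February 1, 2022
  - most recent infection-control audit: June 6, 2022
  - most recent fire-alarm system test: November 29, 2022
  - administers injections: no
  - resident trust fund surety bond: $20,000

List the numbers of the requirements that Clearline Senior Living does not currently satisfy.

2, 3, 4, 6

1. infection-control audit 224 days ago vs limit 365 → met
2. fire-alarm system test 48 days ago vs limit 45 → not met
3. dietary services review 596 days ago vs limit 540 → not met
4. resident trust fund surety bond $20,000 < $25,000 → not met
5. registered nurses on call 3 ≥ 2 → met
6. admission agreement template absent → not met
7. resident-rights training 349 days ago vs limit 365 → met
8. condition 'has more than 50 beds' does not hold → requirement n/a → met
9. condition 'administers injections' does not hold → requirement n/a → met
Not met: 2, 3, 4, 6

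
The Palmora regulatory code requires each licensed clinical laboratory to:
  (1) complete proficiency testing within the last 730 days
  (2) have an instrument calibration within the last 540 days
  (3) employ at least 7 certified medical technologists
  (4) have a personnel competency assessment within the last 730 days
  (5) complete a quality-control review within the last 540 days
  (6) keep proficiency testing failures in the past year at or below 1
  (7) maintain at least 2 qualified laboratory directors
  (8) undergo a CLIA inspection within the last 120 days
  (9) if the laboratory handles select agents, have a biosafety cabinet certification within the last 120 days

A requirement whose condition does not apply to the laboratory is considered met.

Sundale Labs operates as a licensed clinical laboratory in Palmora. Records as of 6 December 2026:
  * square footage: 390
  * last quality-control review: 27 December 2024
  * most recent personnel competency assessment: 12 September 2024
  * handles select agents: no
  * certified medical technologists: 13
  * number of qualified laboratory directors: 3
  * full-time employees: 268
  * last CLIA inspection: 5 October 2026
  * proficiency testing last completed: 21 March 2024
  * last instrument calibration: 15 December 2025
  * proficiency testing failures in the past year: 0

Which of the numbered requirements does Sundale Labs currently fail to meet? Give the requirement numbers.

1. proficiency testing 990 days ago vs limit 730 → not met
2. instrument calibration 356 days ago vs limit 540 → met
3. certified medical technologists 13 ≥ 7 → met
4. personnel competency assessment 815 days ago vs limit 730 → not met
5. quality-control review 709 days ago vs limit 540 → not met
6. proficiency testing failures in the past year 0 ≤ 1 → met
7. qualified laboratory directors 3 ≥ 2 → met
8. CLIA inspection 62 days ago vs limit 120 → met
9. condition 'handles select agents' does not hold → requirement n/a → met
Not met: 1, 4, 5

1, 4, 5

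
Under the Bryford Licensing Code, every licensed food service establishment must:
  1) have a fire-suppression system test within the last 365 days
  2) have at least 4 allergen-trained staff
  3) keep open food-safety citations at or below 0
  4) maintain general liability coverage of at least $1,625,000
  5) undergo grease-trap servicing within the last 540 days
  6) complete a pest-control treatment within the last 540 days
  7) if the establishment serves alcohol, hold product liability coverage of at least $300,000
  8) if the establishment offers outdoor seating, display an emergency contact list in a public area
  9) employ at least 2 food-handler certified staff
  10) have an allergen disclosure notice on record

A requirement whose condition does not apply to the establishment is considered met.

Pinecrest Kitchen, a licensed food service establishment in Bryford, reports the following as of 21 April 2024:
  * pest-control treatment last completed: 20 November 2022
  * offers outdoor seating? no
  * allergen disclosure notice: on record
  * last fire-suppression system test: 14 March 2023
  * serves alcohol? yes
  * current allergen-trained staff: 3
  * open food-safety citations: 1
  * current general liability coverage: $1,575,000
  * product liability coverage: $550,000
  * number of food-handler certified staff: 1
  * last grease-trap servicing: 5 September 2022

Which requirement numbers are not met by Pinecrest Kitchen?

1. fire-suppression system test 404 days ago vs limit 365 → not met
2. allergen-trained staff 3 < 4 → not met
3. open food-safety citations 1 > 0 → not met
4. general liability coverage $1,575,000 < $1,625,000 → not met
5. grease-trap servicing 594 days ago vs limit 540 → not met
6. pest-control treatment 518 days ago vs limit 540 → met
7. condition 'serves alcohol' holds; product liability coverage $550,000 ≥ $300,000 → met
8. condition 'offers outdoor seating' does not hold → requirement n/a → met
9. food-handler certified staff 1 < 2 → not met
10. allergen disclosure notice present → met
Not met: 1, 2, 3, 4, 5, 9

1, 2, 3, 4, 5, 9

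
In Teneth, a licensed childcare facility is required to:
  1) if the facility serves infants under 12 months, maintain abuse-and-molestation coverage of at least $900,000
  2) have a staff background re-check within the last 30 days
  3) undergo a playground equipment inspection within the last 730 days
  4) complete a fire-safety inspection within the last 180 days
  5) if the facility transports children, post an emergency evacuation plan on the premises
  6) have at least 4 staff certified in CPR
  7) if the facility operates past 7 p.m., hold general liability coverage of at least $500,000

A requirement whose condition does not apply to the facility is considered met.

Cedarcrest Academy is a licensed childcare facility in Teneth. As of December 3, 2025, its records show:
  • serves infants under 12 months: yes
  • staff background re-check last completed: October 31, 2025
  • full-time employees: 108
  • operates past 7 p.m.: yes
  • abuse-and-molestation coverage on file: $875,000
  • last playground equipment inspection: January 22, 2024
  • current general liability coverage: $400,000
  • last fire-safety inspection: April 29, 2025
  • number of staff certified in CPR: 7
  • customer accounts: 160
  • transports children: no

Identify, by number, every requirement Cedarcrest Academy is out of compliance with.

1, 2, 4, 7

1. condition 'serves infants under 12 months' holds; abuse-and-molestation coverage $875,000 < $900,000 → not met
2. staff background re-check 33 days ago vs limit 30 → not met
3. playground equipment inspection 681 days ago vs limit 730 → met
4. fire-safety inspection 218 days ago vs limit 180 → not met
5. condition 'transports children' does not hold → requirement n/a → met
6. staff certified in CPR 7 ≥ 4 → met
7. condition 'operates past 7 p.m.' holds; general liability coverage $400,000 < $500,000 → not met
Not met: 1, 2, 4, 7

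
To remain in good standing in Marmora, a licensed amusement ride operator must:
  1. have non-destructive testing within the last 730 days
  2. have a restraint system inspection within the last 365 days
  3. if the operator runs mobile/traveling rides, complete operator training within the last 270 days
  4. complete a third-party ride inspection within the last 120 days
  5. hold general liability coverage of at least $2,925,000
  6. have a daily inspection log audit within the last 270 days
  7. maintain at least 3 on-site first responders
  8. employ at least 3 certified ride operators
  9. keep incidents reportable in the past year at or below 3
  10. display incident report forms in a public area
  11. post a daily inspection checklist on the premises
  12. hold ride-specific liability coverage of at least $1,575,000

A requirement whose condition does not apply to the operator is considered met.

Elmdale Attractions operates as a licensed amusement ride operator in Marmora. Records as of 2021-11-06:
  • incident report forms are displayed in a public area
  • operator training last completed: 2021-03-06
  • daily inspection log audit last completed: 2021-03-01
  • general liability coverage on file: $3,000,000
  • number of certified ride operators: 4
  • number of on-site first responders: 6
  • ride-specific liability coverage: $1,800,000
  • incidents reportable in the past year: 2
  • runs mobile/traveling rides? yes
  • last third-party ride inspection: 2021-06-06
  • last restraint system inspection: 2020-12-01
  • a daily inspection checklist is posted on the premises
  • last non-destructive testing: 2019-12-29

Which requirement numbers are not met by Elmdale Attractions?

1. non-destructive testing 678 days ago vs limit 730 → met
2. restraint system inspection 340 days ago vs limit 365 → met
3. condition 'runs mobile/traveling rides' holds; operator training 245 days ago vs limit 270 → met
4. third-party ride inspection 153 days ago vs limit 120 → not met
5. general liability coverage $3,000,000 ≥ $2,925,000 → met
6. daily inspection log audit 250 days ago vs limit 270 → met
7. on-site first responders 6 ≥ 3 → met
8. certified ride operators 4 ≥ 3 → met
9. incidents reportable in the past year 2 ≤ 3 → met
10. incident report forms present → met
11. daily inspection checklist present → met
12. ride-specific liability coverage $1,800,000 ≥ $1,575,000 → met
Not met: 4

4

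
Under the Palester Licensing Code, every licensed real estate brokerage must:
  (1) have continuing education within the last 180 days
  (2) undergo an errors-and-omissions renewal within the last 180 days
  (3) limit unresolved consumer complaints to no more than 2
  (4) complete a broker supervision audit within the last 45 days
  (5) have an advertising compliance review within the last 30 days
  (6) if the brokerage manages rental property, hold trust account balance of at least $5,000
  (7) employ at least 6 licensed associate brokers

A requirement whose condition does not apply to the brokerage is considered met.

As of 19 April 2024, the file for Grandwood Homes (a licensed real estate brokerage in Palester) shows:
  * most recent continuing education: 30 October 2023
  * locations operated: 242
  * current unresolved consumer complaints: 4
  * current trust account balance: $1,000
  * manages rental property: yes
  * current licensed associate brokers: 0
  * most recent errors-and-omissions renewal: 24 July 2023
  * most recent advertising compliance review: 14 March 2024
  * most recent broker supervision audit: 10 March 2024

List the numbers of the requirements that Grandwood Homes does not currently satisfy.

2, 3, 5, 6, 7

1. continuing education 172 days ago vs limit 180 → met
2. errors-and-omissions renewal 270 days ago vs limit 180 → not met
3. unresolved consumer complaints 4 > 2 → not met
4. broker supervision audit 40 days ago vs limit 45 → met
5. advertising compliance review 36 days ago vs limit 30 → not met
6. condition 'manages rental property' holds; trust account balance $1,000 < $5,000 → not met
7. licensed associate brokers 0 < 6 → not met
Not met: 2, 3, 5, 6, 7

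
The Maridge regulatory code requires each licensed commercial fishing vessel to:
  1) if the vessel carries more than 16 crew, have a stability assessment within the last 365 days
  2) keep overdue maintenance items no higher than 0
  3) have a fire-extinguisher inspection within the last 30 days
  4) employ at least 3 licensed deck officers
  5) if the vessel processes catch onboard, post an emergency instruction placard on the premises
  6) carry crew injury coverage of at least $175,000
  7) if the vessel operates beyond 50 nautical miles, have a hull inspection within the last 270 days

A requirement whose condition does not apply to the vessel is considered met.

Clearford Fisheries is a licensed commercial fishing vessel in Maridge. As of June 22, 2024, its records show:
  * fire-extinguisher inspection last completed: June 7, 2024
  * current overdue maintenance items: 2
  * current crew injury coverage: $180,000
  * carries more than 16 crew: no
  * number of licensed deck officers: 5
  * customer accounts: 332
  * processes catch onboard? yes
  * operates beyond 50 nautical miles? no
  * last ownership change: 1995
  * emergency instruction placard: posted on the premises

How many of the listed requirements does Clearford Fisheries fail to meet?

1

1. condition 'carries more than 16 crew' does not hold → requirement n/a → met
2. overdue maintenance items 2 > 0 → not met
3. fire-extinguisher inspection 15 days ago vs limit 30 → met
4. licensed deck officers 5 ≥ 3 → met
5. condition 'processes catch onboard' holds; emergency instruction placard present → met
6. crew injury coverage $180,000 ≥ $175,000 → met
7. condition 'operates beyond 50 nautical miles' does not hold → requirement n/a → met
Not met: 1 of 7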